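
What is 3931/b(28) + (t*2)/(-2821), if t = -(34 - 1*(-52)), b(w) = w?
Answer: 1584881/11284 ≈ 140.45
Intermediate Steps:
t = -86 (t = -(34 + 52) = -1*86 = -86)
3931/b(28) + (t*2)/(-2821) = 3931/28 - 86*2/(-2821) = 3931*(1/28) - 172*(-1/2821) = 3931/28 + 172/2821 = 1584881/11284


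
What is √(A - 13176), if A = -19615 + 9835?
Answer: 2*I*√5739 ≈ 151.51*I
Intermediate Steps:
A = -9780
√(A - 13176) = √(-9780 - 13176) = √(-22956) = 2*I*√5739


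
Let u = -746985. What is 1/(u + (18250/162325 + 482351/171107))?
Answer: -1110997751/829895398217582 ≈ -1.3387e-6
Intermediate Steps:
1/(u + (18250/162325 + 482351/171107)) = 1/(-746985 + (18250/162325 + 482351/171107)) = 1/(-746985 + (18250*(1/162325) + 482351*(1/171107))) = 1/(-746985 + (730/6493 + 482351/171107)) = 1/(-746985 + 3256813153/1110997751) = 1/(-829895398217582/1110997751) = -1110997751/829895398217582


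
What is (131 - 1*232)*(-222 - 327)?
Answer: 55449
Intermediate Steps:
(131 - 1*232)*(-222 - 327) = (131 - 232)*(-549) = -101*(-549) = 55449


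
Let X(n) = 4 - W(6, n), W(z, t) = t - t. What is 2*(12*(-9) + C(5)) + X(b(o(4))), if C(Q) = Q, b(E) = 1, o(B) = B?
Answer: -202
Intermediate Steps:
W(z, t) = 0
X(n) = 4 (X(n) = 4 - 1*0 = 4 + 0 = 4)
2*(12*(-9) + C(5)) + X(b(o(4))) = 2*(12*(-9) + 5) + 4 = 2*(-108 + 5) + 4 = 2*(-103) + 4 = -206 + 4 = -202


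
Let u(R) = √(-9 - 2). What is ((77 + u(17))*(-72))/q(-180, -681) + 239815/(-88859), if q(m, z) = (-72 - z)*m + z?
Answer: -8653066673/3267078853 + 24*I*√11/36767 ≈ -2.6486 + 0.002165*I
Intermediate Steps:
u(R) = I*√11 (u(R) = √(-11) = I*√11)
q(m, z) = z + m*(-72 - z) (q(m, z) = m*(-72 - z) + z = z + m*(-72 - z))
((77 + u(17))*(-72))/q(-180, -681) + 239815/(-88859) = ((77 + I*√11)*(-72))/(-681 - 72*(-180) - 1*(-180)*(-681)) + 239815/(-88859) = (-5544 - 72*I*√11)/(-681 + 12960 - 122580) + 239815*(-1/88859) = (-5544 - 72*I*√11)/(-110301) - 239815/88859 = (-5544 - 72*I*√11)*(-1/110301) - 239815/88859 = (1848/36767 + 24*I*√11/36767) - 239815/88859 = -8653066673/3267078853 + 24*I*√11/36767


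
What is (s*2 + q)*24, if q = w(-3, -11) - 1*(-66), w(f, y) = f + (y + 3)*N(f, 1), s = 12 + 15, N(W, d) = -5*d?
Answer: 3768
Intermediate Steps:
s = 27
w(f, y) = -15 + f - 5*y (w(f, y) = f + (y + 3)*(-5*1) = f + (3 + y)*(-5) = f + (-15 - 5*y) = -15 + f - 5*y)
q = 103 (q = (-15 - 3 - 5*(-11)) - 1*(-66) = (-15 - 3 + 55) + 66 = 37 + 66 = 103)
(s*2 + q)*24 = (27*2 + 103)*24 = (54 + 103)*24 = 157*24 = 3768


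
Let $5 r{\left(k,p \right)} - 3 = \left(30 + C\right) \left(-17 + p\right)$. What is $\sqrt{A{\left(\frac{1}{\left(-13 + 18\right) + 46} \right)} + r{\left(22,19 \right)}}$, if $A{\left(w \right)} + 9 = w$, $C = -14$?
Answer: $\frac{i \sqrt{5151}}{51} \approx 1.4073 i$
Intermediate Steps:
$r{\left(k,p \right)} = - \frac{269}{5} + \frac{16 p}{5}$ ($r{\left(k,p \right)} = \frac{3}{5} + \frac{\left(30 - 14\right) \left(-17 + p\right)}{5} = \frac{3}{5} + \frac{16 \left(-17 + p\right)}{5} = \frac{3}{5} + \frac{-272 + 16 p}{5} = \frac{3}{5} + \left(- \frac{272}{5} + \frac{16 p}{5}\right) = - \frac{269}{5} + \frac{16 p}{5}$)
$A{\left(w \right)} = -9 + w$
$\sqrt{A{\left(\frac{1}{\left(-13 + 18\right) + 46} \right)} + r{\left(22,19 \right)}} = \sqrt{\left(-9 + \frac{1}{\left(-13 + 18\right) + 46}\right) + \left(- \frac{269}{5} + \frac{16}{5} \cdot 19\right)} = \sqrt{\left(-9 + \frac{1}{5 + 46}\right) + \left(- \frac{269}{5} + \frac{304}{5}\right)} = \sqrt{\left(-9 + \frac{1}{51}\right) + 7} = \sqrt{- \frac{458}{51} + 7} = \sqrt{- \frac{101}{51}} = \frac{i \sqrt{5151}}{51}$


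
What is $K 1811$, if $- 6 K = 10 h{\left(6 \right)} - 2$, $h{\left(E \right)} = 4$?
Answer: $- \frac{34409}{3} \approx -11470.0$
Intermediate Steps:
$K = - \frac{19}{3}$ ($K = - \frac{10 \cdot 4 - 2}{6} = - \frac{40 - 2}{6} = \left(- \frac{1}{6}\right) 38 = - \frac{19}{3} \approx -6.3333$)
$K 1811 = \left(- \frac{19}{3}\right) 1811 = - \frac{34409}{3}$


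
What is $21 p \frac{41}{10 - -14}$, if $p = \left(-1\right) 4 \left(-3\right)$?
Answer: $\frac{861}{2} \approx 430.5$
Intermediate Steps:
$p = 12$ ($p = \left(-4\right) \left(-3\right) = 12$)
$21 p \frac{41}{10 - -14} = 21 \cdot 12 \frac{41}{10 - -14} = 252 \frac{41}{10 + 14} = 252 \cdot \frac{41}{24} = \frac{861}{2}$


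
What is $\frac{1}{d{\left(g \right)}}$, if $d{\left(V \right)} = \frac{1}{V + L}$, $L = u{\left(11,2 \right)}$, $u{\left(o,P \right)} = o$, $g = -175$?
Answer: $-164$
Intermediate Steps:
$L = 11$
$d{\left(V \right)} = \frac{1}{11 + V}$ ($d{\left(V \right)} = \frac{1}{V + 11} = \frac{1}{11 + V}$)
$\frac{1}{d{\left(g \right)}} = \frac{1}{\frac{1}{11 - 175}} = \frac{1}{\frac{1}{-164}} = \frac{1}{- \frac{1}{164}} = -164$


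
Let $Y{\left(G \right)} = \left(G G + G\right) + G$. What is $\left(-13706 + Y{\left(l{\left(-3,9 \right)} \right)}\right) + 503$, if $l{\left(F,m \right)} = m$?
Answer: $-13104$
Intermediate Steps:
$Y{\left(G \right)} = G^{2} + 2 G$ ($Y{\left(G \right)} = \left(G^{2} + G\right) + G = \left(G + G^{2}\right) + G = G^{2} + 2 G$)
$\left(-13706 + Y{\left(l{\left(-3,9 \right)} \right)}\right) + 503 = \left(-13706 + 9 \left(2 + 9\right)\right) + 503 = \left(-13706 + 9 \cdot 11\right) + 503 = \left(-13706 + 99\right) + 503 = -13607 + 503 = -13104$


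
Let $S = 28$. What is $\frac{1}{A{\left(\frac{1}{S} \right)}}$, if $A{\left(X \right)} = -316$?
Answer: $- \frac{1}{316} \approx -0.0031646$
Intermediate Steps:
$\frac{1}{A{\left(\frac{1}{S} \right)}} = \frac{1}{-316} = - \frac{1}{316}$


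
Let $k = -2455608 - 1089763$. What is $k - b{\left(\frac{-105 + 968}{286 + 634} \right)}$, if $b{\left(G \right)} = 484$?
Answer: $-3545855$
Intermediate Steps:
$k = -3545371$ ($k = -2455608 - 1089763 = -3545371$)
$k - b{\left(\frac{-105 + 968}{286 + 634} \right)} = -3545371 - 484 = -3545855$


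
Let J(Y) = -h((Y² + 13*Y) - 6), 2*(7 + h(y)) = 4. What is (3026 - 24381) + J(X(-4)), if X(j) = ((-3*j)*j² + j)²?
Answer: -21350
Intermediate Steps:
h(y) = -5 (h(y) = -7 + (½)*4 = -7 + 2 = -5)
X(j) = (j - 3*j³)² (X(j) = (-3*j³ + j)² = (j - 3*j³)²)
J(Y) = 5 (J(Y) = -1*(-5) = 5)
(3026 - 24381) + J(X(-4)) = (3026 - 24381) + 5 = -21355 + 5 = -21350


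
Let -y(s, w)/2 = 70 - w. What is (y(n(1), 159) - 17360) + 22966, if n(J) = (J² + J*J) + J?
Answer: 5784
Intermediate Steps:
n(J) = J + 2*J² (n(J) = (J² + J²) + J = 2*J² + J = J + 2*J²)
y(s, w) = -140 + 2*w (y(s, w) = -2*(70 - w) = -140 + 2*w)
(y(n(1), 159) - 17360) + 22966 = ((-140 + 2*159) - 17360) + 22966 = ((-140 + 318) - 17360) + 22966 = (178 - 17360) + 22966 = -17182 + 22966 = 5784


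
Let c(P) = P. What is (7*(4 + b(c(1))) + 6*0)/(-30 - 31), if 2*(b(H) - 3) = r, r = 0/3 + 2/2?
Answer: -105/122 ≈ -0.86066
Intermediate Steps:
r = 1 (r = 0*(⅓) + 2*(½) = 0 + 1 = 1)
b(H) = 7/2 (b(H) = 3 + (½)*1 = 3 + ½ = 7/2)
(7*(4 + b(c(1))) + 6*0)/(-30 - 31) = (7*(4 + 7/2) + 6*0)/(-30 - 31) = (7*(15/2) + 0)/(-61) = (105/2 + 0)*(-1/61) = (105/2)*(-1/61) = -105/122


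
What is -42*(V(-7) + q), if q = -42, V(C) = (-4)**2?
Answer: 1092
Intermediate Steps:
V(C) = 16
-42*(V(-7) + q) = -42*(16 - 42) = -42*(-26) = 1092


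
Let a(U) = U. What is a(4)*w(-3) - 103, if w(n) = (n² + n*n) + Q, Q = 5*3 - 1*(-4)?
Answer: 45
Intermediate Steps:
Q = 19 (Q = 15 + 4 = 19)
w(n) = 19 + 2*n² (w(n) = (n² + n*n) + 19 = (n² + n²) + 19 = 2*n² + 19 = 19 + 2*n²)
a(4)*w(-3) - 103 = 4*(19 + 2*(-3)²) - 103 = 4*(19 + 2*9) - 103 = 4*(19 + 18) - 103 = 4*37 - 103 = 148 - 103 = 45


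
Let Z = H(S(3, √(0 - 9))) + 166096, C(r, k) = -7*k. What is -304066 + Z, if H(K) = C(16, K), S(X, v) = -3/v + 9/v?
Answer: -137970 + 14*I ≈ -1.3797e+5 + 14.0*I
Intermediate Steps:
S(X, v) = 6/v
H(K) = -7*K
Z = 166096 + 14*I (Z = -42/(√(0 - 9)) + 166096 = -42/(√(-9)) + 166096 = -42/(3*I) + 166096 = -42*(-I/3) + 166096 = -(-14)*I + 166096 = 14*I + 166096 = 166096 + 14*I ≈ 1.661e+5 + 14.0*I)
-304066 + Z = -304066 + (166096 + 14*I) = -137970 + 14*I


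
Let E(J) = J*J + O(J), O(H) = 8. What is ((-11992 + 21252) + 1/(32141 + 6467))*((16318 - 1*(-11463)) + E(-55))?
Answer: 5508157817967/19304 ≈ 2.8534e+8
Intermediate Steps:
E(J) = 8 + J**2 (E(J) = J*J + 8 = J**2 + 8 = 8 + J**2)
((-11992 + 21252) + 1/(32141 + 6467))*((16318 - 1*(-11463)) + E(-55)) = ((-11992 + 21252) + 1/(32141 + 6467))*((16318 - 1*(-11463)) + (8 + (-55)**2)) = (9260 + 1/38608)*((16318 + 11463) + (8 + 3025)) = (9260 + 1/38608)*(27781 + 3033) = (357510081/38608)*30814 = 5508157817967/19304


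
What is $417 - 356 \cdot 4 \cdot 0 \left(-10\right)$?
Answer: $417$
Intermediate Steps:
$417 - 356 \cdot 4 \cdot 0 \left(-10\right) = 417 - 356 \cdot 0 \left(-10\right) = 417 - 0 = 417 + 0 = 417$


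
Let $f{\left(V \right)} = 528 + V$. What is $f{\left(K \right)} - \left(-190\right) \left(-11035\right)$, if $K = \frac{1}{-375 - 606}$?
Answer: $- \frac{2056295683}{981} \approx -2.0961 \cdot 10^{6}$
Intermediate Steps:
$K = - \frac{1}{981}$ ($K = \frac{1}{-981} = - \frac{1}{981} \approx -0.0010194$)
$f{\left(K \right)} - \left(-190\right) \left(-11035\right) = \left(528 - \frac{1}{981}\right) - \left(-190\right) \left(-11035\right) = \frac{517967}{981} - 2096650 = - \frac{2056295683}{981}$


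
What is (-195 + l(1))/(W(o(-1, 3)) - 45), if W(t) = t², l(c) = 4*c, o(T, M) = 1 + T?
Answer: 191/45 ≈ 4.2444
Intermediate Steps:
(-195 + l(1))/(W(o(-1, 3)) - 45) = (-195 + 4*1)/((1 - 1)² - 45) = (-195 + 4)/(0² - 45) = -191/(0 - 45) = -191/(-45) = -191*(-1/45) = 191/45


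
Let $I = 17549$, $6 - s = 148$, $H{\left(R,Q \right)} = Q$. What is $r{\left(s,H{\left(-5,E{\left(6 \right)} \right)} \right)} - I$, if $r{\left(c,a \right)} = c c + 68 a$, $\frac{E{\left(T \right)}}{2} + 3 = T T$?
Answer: $7103$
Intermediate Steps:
$E{\left(T \right)} = -6 + 2 T^{2}$ ($E{\left(T \right)} = -6 + 2 T T = -6 + 2 T^{2}$)
$s = -142$ ($s = 6 - 148 = -142$)
$r{\left(c,a \right)} = c^{2} + 68 a$
$r{\left(s,H{\left(-5,E{\left(6 \right)} \right)} \right)} - I = \left(\left(-142\right)^{2} + 68 \left(-6 + 2 \cdot 6^{2}\right)\right) - 17549 = \left(20164 + 68 \left(-6 + 2 \cdot 36\right)\right) - 17549 = \left(20164 + 68 \left(-6 + 72\right)\right) - 17549 = \left(20164 + 68 \cdot 66\right) - 17549 = \left(20164 + 4488\right) - 17549 = 24652 - 17549 = 7103$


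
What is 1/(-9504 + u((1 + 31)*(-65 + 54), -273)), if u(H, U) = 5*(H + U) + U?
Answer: -1/12902 ≈ -7.7507e-5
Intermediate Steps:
u(H, U) = 5*H + 6*U (u(H, U) = (5*H + 5*U) + U = 5*H + 6*U)
1/(-9504 + u((1 + 31)*(-65 + 54), -273)) = 1/(-9504 + (5*((1 + 31)*(-65 + 54)) + 6*(-273))) = 1/(-9504 + (5*(32*(-11)) - 1638)) = 1/(-9504 + (5*(-352) - 1638)) = 1/(-9504 + (-1760 - 1638)) = 1/(-9504 - 3398) = 1/(-12902) = -1/12902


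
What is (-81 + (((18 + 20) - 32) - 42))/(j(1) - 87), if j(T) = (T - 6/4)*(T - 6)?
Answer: 18/13 ≈ 1.3846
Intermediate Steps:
j(T) = (-6 + T)*(-3/2 + T) (j(T) = (T - 6*¼)*(-6 + T) = (T - 3/2)*(-6 + T) = (-3/2 + T)*(-6 + T) = (-6 + T)*(-3/2 + T))
(-81 + (((18 + 20) - 32) - 42))/(j(1) - 87) = (-81 + (((18 + 20) - 32) - 42))/((9 + 1² - 15/2*1) - 87) = (-81 + ((38 - 32) - 42))/((9 + 1 - 15/2) - 87) = (-81 + (6 - 42))/(5/2 - 87) = (-81 - 36)/(-169/2) = -2/169*(-117) = 18/13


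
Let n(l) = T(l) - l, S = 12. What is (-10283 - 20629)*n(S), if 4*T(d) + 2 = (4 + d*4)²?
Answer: -20510112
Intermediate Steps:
T(d) = -½ + (4 + 4*d)²/4 (T(d) = -½ + (4 + d*4)²/4 = -½ + (4 + 4*d)²/4)
n(l) = -½ - l + 4*(1 + l)² (n(l) = (-½ + 4*(1 + l)²) - l = -½ - l + 4*(1 + l)²)
(-10283 - 20629)*n(S) = (-10283 - 20629)*(7/2 + 4*12² + 7*12) = -30912*(7/2 + 4*144 + 84) = -30912*(7/2 + 576 + 84) = -30912*1327/2 = -20510112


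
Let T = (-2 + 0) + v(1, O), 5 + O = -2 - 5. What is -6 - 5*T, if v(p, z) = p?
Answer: -1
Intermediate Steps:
O = -12 (O = -5 + (-2 - 5) = -5 - 7 = -12)
T = -1 (T = (-2 + 0) + 1 = -2 + 1 = -1)
-6 - 5*T = -6 - 5*(-1) = -6 + 5 = -1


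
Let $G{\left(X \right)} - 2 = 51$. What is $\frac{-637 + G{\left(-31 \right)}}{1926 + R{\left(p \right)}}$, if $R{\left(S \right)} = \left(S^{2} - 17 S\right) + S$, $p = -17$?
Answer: $- \frac{584}{2487} \approx -0.23482$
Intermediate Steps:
$G{\left(X \right)} = 53$ ($G{\left(X \right)} = 2 + 51 = 53$)
$R{\left(S \right)} = S^{2} - 16 S$
$\frac{-637 + G{\left(-31 \right)}}{1926 + R{\left(p \right)}} = \frac{-637 + 53}{1926 - 17 \left(-16 - 17\right)} = - \frac{584}{1926 - -561} = - \frac{584}{1926 + 561} = - \frac{584}{2487}$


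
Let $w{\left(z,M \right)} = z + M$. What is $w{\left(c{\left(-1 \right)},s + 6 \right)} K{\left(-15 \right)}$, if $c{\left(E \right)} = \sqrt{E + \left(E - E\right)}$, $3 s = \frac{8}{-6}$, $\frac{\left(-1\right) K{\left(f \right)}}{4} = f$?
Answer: $\frac{1000}{3} + 60 i \approx 333.33 + 60.0 i$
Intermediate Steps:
$K{\left(f \right)} = - 4 f$
$s = - \frac{4}{9}$ ($s = \frac{8 \frac{1}{-6}}{3} = \frac{8 \left(- \frac{1}{6}\right)}{3} = \frac{1}{3} \left(- \frac{4}{3}\right) = - \frac{4}{9} \approx -0.44444$)
$c{\left(E \right)} = \sqrt{E}$ ($c{\left(E \right)} = \sqrt{E + 0} = \sqrt{E}$)
$w{\left(z,M \right)} = M + z$
$w{\left(c{\left(-1 \right)},s + 6 \right)} K{\left(-15 \right)} = \left(\left(- \frac{4}{9} + 6\right) + \sqrt{-1}\right) \left(\left(-4\right) \left(-15\right)\right) = \left(\frac{50}{9} + i\right) 60 = \frac{1000}{3} + 60 i$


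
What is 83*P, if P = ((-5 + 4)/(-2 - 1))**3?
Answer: 83/27 ≈ 3.0741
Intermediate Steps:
P = 1/27 (P = (-1/(-3))**3 = (-1*(-1/3))**3 = (1/3)**3 = 1/27 ≈ 0.037037)
83*P = 83*(1/27) = 83/27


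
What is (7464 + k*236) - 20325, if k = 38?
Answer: -3893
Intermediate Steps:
(7464 + k*236) - 20325 = (7464 + 38*236) - 20325 = (7464 + 8968) - 20325 = 16432 - 20325 = -3893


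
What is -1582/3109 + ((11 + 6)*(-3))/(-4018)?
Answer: -6197917/12491962 ≈ -0.49615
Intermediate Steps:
-1582/3109 + ((11 + 6)*(-3))/(-4018) = -1582*1/3109 + (17*(-3))*(-1/4018) = -1582/3109 - 51*(-1/4018) = -1582/3109 + 51/4018 = -6197917/12491962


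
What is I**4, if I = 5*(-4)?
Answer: 160000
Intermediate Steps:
I = -20
I**4 = (-20)**4 = 160000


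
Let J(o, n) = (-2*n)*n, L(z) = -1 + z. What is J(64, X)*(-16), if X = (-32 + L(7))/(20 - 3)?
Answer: 21632/289 ≈ 74.851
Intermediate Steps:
X = -26/17 (X = (-32 + (-1 + 7))/(20 - 3) = (-32 + 6)/17 = -26*1/17 = -26/17 ≈ -1.5294)
J(o, n) = -2*n²
J(64, X)*(-16) = -2*(-26/17)²*(-16) = -2*676/289*(-16) = -1352/289*(-16) = 21632/289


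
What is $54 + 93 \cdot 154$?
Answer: $14376$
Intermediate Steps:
$54 + 93 \cdot 154 = 54 + 14322 = 14376$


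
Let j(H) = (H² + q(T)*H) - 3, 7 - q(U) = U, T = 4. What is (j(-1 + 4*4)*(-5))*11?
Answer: -14685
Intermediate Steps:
q(U) = 7 - U
j(H) = -3 + H² + 3*H (j(H) = (H² + (7 - 1*4)*H) - 3 = (H² + (7 - 4)*H) - 3 = (H² + 3*H) - 3 = -3 + H² + 3*H)
(j(-1 + 4*4)*(-5))*11 = ((-3 + (-1 + 4*4)² + 3*(-1 + 4*4))*(-5))*11 = ((-3 + (-1 + 16)² + 3*(-1 + 16))*(-5))*11 = ((-3 + 15² + 3*15)*(-5))*11 = ((-3 + 225 + 45)*(-5))*11 = (267*(-5))*11 = -1335*11 = -14685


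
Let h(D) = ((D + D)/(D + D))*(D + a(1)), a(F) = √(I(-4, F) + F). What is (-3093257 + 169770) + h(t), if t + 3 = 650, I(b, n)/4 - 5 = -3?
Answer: -2922837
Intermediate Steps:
I(b, n) = 8 (I(b, n) = 20 + 4*(-3) = 20 - 12 = 8)
t = 647 (t = -3 + 650 = 647)
a(F) = √(8 + F)
h(D) = 3 + D (h(D) = ((D + D)/(D + D))*(D + √(8 + 1)) = ((2*D)/((2*D)))*(D + √9) = ((2*D)*(1/(2*D)))*(D + 3) = 1*(3 + D) = 3 + D)
(-3093257 + 169770) + h(t) = (-3093257 + 169770) + (3 + 647) = -2923487 + 650 = -2922837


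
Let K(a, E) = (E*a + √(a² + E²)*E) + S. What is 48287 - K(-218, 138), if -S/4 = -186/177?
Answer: 4623641/59 - 276*√16642 ≈ 42762.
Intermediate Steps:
S = 248/59 (S = -(-744)/177 = -4*(-62/59) = 248/59 ≈ 4.2034)
K(a, E) = 248/59 + E*a + E*√(E² + a²) (K(a, E) = (E*a + √(a² + E²)*E) + 248/59 = (E*a + √(E² + a²)*E) + 248/59 = (E*a + E*√(E² + a²)) + 248/59 = 248/59 + E*a + E*√(E² + a²))
48287 - K(-218, 138) = 48287 - (248/59 + 138*(-218) + 138*√(138² + (-218)²)) = 48287 - (248/59 - 30084 + 138*√(19044 + 47524)) = 48287 - (248/59 - 30084 + 138*√66568) = 48287 - (248/59 - 30084 + 138*(2*√16642)) = 48287 - (248/59 - 30084 + 276*√16642) = 48287 - (-1774708/59 + 276*√16642) = 48287 + (1774708/59 - 276*√16642) = 4623641/59 - 276*√16642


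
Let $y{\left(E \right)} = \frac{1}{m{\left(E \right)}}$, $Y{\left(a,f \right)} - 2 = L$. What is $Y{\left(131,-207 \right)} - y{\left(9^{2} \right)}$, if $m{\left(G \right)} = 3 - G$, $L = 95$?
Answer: $\frac{7567}{78} \approx 97.013$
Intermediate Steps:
$Y{\left(a,f \right)} = 97$ ($Y{\left(a,f \right)} = 2 + 95 = 97$)
$y{\left(E \right)} = \frac{1}{3 - E}$
$Y{\left(131,-207 \right)} - y{\left(9^{2} \right)} = 97 - - \frac{1}{-3 + 9^{2}} = 97 - - \frac{1}{-3 + 81} = 97 - - \frac{1}{78} = 97 + \frac{1}{78} = \frac{7567}{78}$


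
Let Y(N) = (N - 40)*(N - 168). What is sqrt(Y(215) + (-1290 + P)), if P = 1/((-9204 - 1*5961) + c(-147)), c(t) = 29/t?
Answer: sqrt(8616229693991153)/1114642 ≈ 83.277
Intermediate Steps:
Y(N) = (-168 + N)*(-40 + N) (Y(N) = (-40 + N)*(-168 + N) = (-168 + N)*(-40 + N))
P = -147/2229284 (P = 1/((-9204 - 1*5961) + 29/(-147)) = 1/((-9204 - 5961) + 29*(-1/147)) = 1/(-15165 - 29/147) = 1/(-2229284/147) = -147/2229284 ≈ -6.5940e-5)
sqrt(Y(215) + (-1290 + P)) = sqrt((6720 + 215**2 - 208*215) + (-1290 - 147/2229284)) = sqrt((6720 + 46225 - 44720) - 2875776507/2229284) = sqrt(8225 - 2875776507/2229284) = sqrt(15460084393/2229284) = sqrt(8616229693991153)/1114642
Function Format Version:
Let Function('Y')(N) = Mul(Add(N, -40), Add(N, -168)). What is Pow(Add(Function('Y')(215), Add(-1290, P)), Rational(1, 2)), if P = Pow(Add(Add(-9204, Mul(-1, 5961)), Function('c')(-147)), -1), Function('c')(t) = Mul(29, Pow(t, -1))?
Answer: Mul(Rational(1, 1114642), Pow(8616229693991153, Rational(1, 2))) ≈ 83.277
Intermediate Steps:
Function('Y')(N) = Mul(Add(-168, N), Add(-40, N)) (Function('Y')(N) = Mul(Add(-40, N), Add(-168, N)) = Mul(Add(-168, N), Add(-40, N)))
P = Rational(-147, 2229284) (P = Pow(Add(Add(-9204, Mul(-1, 5961)), Mul(29, Pow(-147, -1))), -1) = Pow(Add(Add(-9204, -5961), Mul(29, Rational(-1, 147))), -1) = Pow(Add(-15165, Rational(-29, 147)), -1) = Pow(Rational(-2229284, 147), -1) = Rational(-147, 2229284) ≈ -6.5940e-5)
Pow(Add(Function('Y')(215), Add(-1290, P)), Rational(1, 2)) = Pow(Add(Add(6720, Pow(215, 2), Mul(-208, 215)), Add(-1290, Rational(-147, 2229284))), Rational(1, 2)) = Pow(Add(Add(6720, 46225, -44720), Rational(-2875776507, 2229284)), Rational(1, 2)) = Pow(Add(8225, Rational(-2875776507, 2229284)), Rational(1, 2)) = Pow(Rational(15460084393, 2229284), Rational(1, 2)) = Mul(Rational(1, 1114642), Pow(8616229693991153, Rational(1, 2)))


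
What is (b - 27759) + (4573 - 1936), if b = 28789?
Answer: 3667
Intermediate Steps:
(b - 27759) + (4573 - 1936) = (28789 - 27759) + (4573 - 1936) = 1030 + 2637 = 3667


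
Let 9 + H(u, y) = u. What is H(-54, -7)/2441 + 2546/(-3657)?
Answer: -6445177/8926737 ≈ -0.72201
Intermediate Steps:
H(u, y) = -9 + u
H(-54, -7)/2441 + 2546/(-3657) = (-9 - 54)/2441 + 2546/(-3657) = -63*1/2441 + 2546*(-1/3657) = -63/2441 - 2546/3657 = -6445177/8926737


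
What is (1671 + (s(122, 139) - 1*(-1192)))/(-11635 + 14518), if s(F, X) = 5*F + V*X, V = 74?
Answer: 13759/2883 ≈ 4.7725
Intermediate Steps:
s(F, X) = 5*F + 74*X
(1671 + (s(122, 139) - 1*(-1192)))/(-11635 + 14518) = (1671 + ((5*122 + 74*139) - 1*(-1192)))/(-11635 + 14518) = (1671 + ((610 + 10286) + 1192))/2883 = (1671 + (10896 + 1192))*(1/2883) = (1671 + 12088)*(1/2883) = 13759*(1/2883) = 13759/2883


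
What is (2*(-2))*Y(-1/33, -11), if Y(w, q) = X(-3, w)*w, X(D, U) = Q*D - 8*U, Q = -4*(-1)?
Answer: -1552/1089 ≈ -1.4252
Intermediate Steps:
Q = 4
X(D, U) = -8*U + 4*D (X(D, U) = 4*D - 8*U = -8*U + 4*D)
Y(w, q) = w*(-12 - 8*w) (Y(w, q) = (-8*w + 4*(-3))*w = (-8*w - 12)*w = (-12 - 8*w)*w = w*(-12 - 8*w))
(2*(-2))*Y(-1/33, -11) = (2*(-2))*(-4*(-1/33)*(3 + 2*(-1/33))) = -(-16)*(-1*1/33)*(3 + 2*(-1*1/33)) = -(-16)*(-1)*(3 + 2*(-1/33))/33 = -(-16)*(-1)*(3 - 2/33)/33 = -(-16)*(-1)*97/(33*33) = -4*388/1089 = -1552/1089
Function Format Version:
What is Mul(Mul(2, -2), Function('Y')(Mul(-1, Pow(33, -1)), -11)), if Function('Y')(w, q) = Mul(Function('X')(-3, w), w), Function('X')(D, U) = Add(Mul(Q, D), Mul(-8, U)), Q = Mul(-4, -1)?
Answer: Rational(-1552, 1089) ≈ -1.4252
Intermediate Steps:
Q = 4
Function('X')(D, U) = Add(Mul(-8, U), Mul(4, D)) (Function('X')(D, U) = Add(Mul(4, D), Mul(-8, U)) = Add(Mul(-8, U), Mul(4, D)))
Function('Y')(w, q) = Mul(w, Add(-12, Mul(-8, w))) (Function('Y')(w, q) = Mul(Add(Mul(-8, w), Mul(4, -3)), w) = Mul(Add(Mul(-8, w), -12), w) = Mul(Add(-12, Mul(-8, w)), w) = Mul(w, Add(-12, Mul(-8, w))))
Mul(Mul(2, -2), Function('Y')(Mul(-1, Pow(33, -1)), -11)) = Mul(Mul(2, -2), Mul(-4, Mul(-1, Pow(33, -1)), Add(3, Mul(2, Mul(-1, Pow(33, -1)))))) = Mul(-4, Mul(-4, Mul(-1, Rational(1, 33)), Add(3, Mul(2, Mul(-1, Rational(1, 33)))))) = Mul(-4, Mul(-4, Rational(-1, 33), Add(3, Mul(2, Rational(-1, 33))))) = Mul(-4, Mul(-4, Rational(-1, 33), Add(3, Rational(-2, 33)))) = Mul(-4, Mul(-4, Rational(-1, 33), Rational(97, 33))) = Mul(-4, Rational(388, 1089)) = Rational(-1552, 1089)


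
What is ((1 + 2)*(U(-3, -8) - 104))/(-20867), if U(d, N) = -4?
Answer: 324/20867 ≈ 0.015527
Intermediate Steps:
((1 + 2)*(U(-3, -8) - 104))/(-20867) = ((1 + 2)*(-4 - 104))/(-20867) = (3*(-108))*(-1/20867) = -324*(-1/20867) = 324/20867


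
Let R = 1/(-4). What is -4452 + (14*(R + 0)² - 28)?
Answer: -35833/8 ≈ -4479.1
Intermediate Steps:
R = -¼ (R = 1*(-¼) = -¼ ≈ -0.25000)
-4452 + (14*(R + 0)² - 28) = -4452 + (14*(-¼ + 0)² - 28) = -4452 + (14*(-¼)² - 28) = -4452 + (14*(1/16) - 28) = -4452 + (7/8 - 28) = -4452 - 217/8 = -35833/8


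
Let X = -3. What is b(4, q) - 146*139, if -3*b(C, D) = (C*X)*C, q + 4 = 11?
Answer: -20278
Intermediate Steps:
q = 7 (q = -4 + 11 = 7)
b(C, D) = C² (b(C, D) = -C*(-3)*C/3 = -(-3*C)*C/3 = -(-1)*C² = C²)
b(4, q) - 146*139 = 4² - 146*139 = 16 - 20294 = -20278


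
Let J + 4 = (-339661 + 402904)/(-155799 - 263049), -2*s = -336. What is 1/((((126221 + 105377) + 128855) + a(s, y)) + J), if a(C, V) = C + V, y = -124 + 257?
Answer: 139616/50366450919 ≈ 2.7720e-6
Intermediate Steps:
s = 168 (s = -½*(-336) = 168)
y = 133
J = -579545/139616 (J = -4 + (-339661 + 402904)/(-155799 - 263049) = -4 + 63243/(-418848) = -4 + 63243*(-1/418848) = -4 - 21081/139616 = -579545/139616 ≈ -4.1510)
1/((((126221 + 105377) + 128855) + a(s, y)) + J) = 1/((((126221 + 105377) + 128855) + (168 + 133)) - 579545/139616) = 1/(((231598 + 128855) + 301) - 579545/139616) = 1/((360453 + 301) - 579545/139616) = 1/(360754 - 579545/139616) = 1/(50366450919/139616) = 139616/50366450919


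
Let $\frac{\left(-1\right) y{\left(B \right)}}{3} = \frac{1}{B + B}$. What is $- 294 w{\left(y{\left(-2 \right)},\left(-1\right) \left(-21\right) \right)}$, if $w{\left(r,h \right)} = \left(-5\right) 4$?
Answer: $5880$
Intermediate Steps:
$y{\left(B \right)} = - \frac{3}{2 B}$ ($y{\left(B \right)} = - \frac{3}{B + B} = - \frac{3}{2 B}$)
$w{\left(r,h \right)} = -20$
$- 294 w{\left(y{\left(-2 \right)},\left(-1\right) \left(-21\right) \right)} = \left(-294\right) \left(-20\right) = 5880$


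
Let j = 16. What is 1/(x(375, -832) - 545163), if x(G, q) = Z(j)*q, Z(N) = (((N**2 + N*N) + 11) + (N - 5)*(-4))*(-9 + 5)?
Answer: 1/1048949 ≈ 9.5334e-7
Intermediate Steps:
Z(N) = -124 - 8*N**2 + 16*N (Z(N) = (((N**2 + N**2) + 11) + (-5 + N)*(-4))*(-4) = ((2*N**2 + 11) + (20 - 4*N))*(-4) = ((11 + 2*N**2) + (20 - 4*N))*(-4) = (31 - 4*N + 2*N**2)*(-4) = -124 - 8*N**2 + 16*N)
x(G, q) = -1916*q (x(G, q) = (-124 - 8*16**2 + 16*16)*q = (-124 - 8*256 + 256)*q = (-124 - 2048 + 256)*q = -1916*q)
1/(x(375, -832) - 545163) = 1/(-1916*(-832) - 545163) = 1/(1594112 - 545163) = 1/1048949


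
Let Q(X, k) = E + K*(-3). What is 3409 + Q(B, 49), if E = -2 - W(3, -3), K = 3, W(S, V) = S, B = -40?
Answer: 3395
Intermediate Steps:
E = -5 (E = -2 - 1*3 = -2 - 3 = -5)
Q(X, k) = -14 (Q(X, k) = -5 + 3*(-3) = -5 - 9 = -14)
3409 + Q(B, 49) = 3409 - 14 = 3395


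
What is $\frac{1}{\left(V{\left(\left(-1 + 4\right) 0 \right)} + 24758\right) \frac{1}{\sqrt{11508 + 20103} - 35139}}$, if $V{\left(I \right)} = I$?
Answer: $- \frac{35139}{24758} + \frac{\sqrt{31611}}{24758} \approx -1.4121$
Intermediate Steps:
$\frac{1}{\left(V{\left(\left(-1 + 4\right) 0 \right)} + 24758\right) \frac{1}{\sqrt{11508 + 20103} - 35139}} = \frac{1}{\left(\left(-1 + 4\right) 0 + 24758\right) \frac{1}{\sqrt{11508 + 20103} - 35139}} = \frac{1}{\left(3 \cdot 0 + 24758\right) \frac{1}{\sqrt{31611} - 35139}} = \frac{1}{\left(0 + 24758\right) \frac{1}{-35139 + \sqrt{31611}}} = \frac{1}{24758 \frac{1}{-35139 + \sqrt{31611}}} = - \frac{35139}{24758} + \frac{\sqrt{31611}}{24758}$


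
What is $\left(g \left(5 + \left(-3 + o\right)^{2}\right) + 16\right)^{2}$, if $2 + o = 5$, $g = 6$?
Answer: $2116$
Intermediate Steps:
$o = 3$ ($o = -2 + 5 = 3$)
$\left(g \left(5 + \left(-3 + o\right)^{2}\right) + 16\right)^{2} = \left(6 \left(5 + \left(-3 + 3\right)^{2}\right) + 16\right)^{2} = \left(6 \left(5 + 0^{2}\right) + 16\right)^{2} = \left(6 \left(5 + 0\right) + 16\right)^{2} = \left(6 \cdot 5 + 16\right)^{2} = \left(30 + 16\right)^{2} = 46^{2} = 2116$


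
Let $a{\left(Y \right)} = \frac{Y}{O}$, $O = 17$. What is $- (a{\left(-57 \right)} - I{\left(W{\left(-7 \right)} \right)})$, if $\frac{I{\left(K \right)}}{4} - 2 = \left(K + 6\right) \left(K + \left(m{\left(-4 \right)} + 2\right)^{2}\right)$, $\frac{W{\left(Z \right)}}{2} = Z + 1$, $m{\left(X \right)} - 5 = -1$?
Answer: $- \frac{9599}{17} \approx -564.65$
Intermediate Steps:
$m{\left(X \right)} = 4$ ($m{\left(X \right)} = 5 - 1 = 4$)
$a{\left(Y \right)} = \frac{Y}{17}$
$W{\left(Z \right)} = 2 + 2 Z$ ($W{\left(Z \right)} = 2 \left(Z + 1\right) = 2 \left(1 + Z\right) = 2 + 2 Z$)
$I{\left(K \right)} = 8 + 4 \left(6 + K\right) \left(36 + K\right)$ ($I{\left(K \right)} = 8 + 4 \left(K + 6\right) \left(K + \left(4 + 2\right)^{2}\right) = 8 + 4 \left(6 + K\right) \left(K + 6^{2}\right) = 8 + 4 \left(6 + K\right) \left(K + 36\right) = 8 + 4 \left(6 + K\right) \left(36 + K\right)$)
$- (a{\left(-57 \right)} - I{\left(W{\left(-7 \right)} \right)}) = - (\frac{1}{17} \left(-57\right) - \left(872 + 4 \left(2 + 2 \left(-7\right)\right)^{2} + 168 \left(2 + 2 \left(-7\right)\right)\right)) = - (- \frac{57}{17} - \left(872 + 4 \left(2 - 14\right)^{2} + 168 \left(2 - 14\right)\right)) = - (- \frac{57}{17} - \left(872 + 4 \left(-12\right)^{2} + 168 \left(-12\right)\right)) = - (- \frac{57}{17} - \left(872 + 4 \cdot 144 - 2016\right)) = - (- \frac{57}{17} - \left(872 + 576 - 2016\right)) = - (- \frac{57}{17} - -568) = - (- \frac{57}{17} + 568) = \left(-1\right) \frac{9599}{17} = - \frac{9599}{17}$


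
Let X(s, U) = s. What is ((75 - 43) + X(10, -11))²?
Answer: 1764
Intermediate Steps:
((75 - 43) + X(10, -11))² = ((75 - 43) + 10)² = (32 + 10)² = 42² = 1764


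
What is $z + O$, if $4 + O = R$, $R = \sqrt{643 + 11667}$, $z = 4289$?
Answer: $4285 + \sqrt{12310} \approx 4396.0$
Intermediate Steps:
$R = \sqrt{12310} \approx 110.95$
$O = -4 + \sqrt{12310} \approx 106.95$
$z + O = 4289 - \left(4 - \sqrt{12310}\right) = 4285 + \sqrt{12310}$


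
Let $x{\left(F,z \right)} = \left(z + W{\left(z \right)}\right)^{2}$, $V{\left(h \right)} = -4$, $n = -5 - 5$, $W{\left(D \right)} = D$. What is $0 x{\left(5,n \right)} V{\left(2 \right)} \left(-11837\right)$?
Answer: $0$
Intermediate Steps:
$n = -10$
$x{\left(F,z \right)} = 4 z^{2}$ ($x{\left(F,z \right)} = \left(z + z\right)^{2} = \left(2 z\right)^{2} = 4 z^{2}$)
$0 x{\left(5,n \right)} V{\left(2 \right)} \left(-11837\right) = 0 \cdot 4 \left(-10\right)^{2} \left(-4\right) \left(-11837\right) = 0 \cdot 4 \cdot 100 \left(-4\right) \left(-11837\right) = 0 \cdot 400 \left(-4\right) \left(-11837\right) = 0 \left(-4\right) \left(-11837\right) = 0 \left(-11837\right) = 0$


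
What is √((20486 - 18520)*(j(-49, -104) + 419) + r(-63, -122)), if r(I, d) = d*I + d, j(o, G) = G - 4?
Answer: √618990 ≈ 786.76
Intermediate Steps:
j(o, G) = -4 + G
r(I, d) = d + I*d (r(I, d) = I*d + d = d + I*d)
√((20486 - 18520)*(j(-49, -104) + 419) + r(-63, -122)) = √((20486 - 18520)*((-4 - 104) + 419) - 122*(1 - 63)) = √(1966*(-108 + 419) - 122*(-62)) = √(1966*311 + 7564) = √(611426 + 7564) = √618990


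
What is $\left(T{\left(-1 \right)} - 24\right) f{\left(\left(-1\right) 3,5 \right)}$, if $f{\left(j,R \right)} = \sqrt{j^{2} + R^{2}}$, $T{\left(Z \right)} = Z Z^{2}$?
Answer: $- 25 \sqrt{34} \approx -145.77$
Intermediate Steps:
$T{\left(Z \right)} = Z^{3}$
$f{\left(j,R \right)} = \sqrt{R^{2} + j^{2}}$
$\left(T{\left(-1 \right)} - 24\right) f{\left(\left(-1\right) 3,5 \right)} = \left(\left(-1\right)^{3} - 24\right) \sqrt{5^{2} + \left(\left(-1\right) 3\right)^{2}} = \left(-1 - 24\right) \sqrt{25 + \left(-3\right)^{2}} = - 25 \sqrt{25 + 9} = - 25 \sqrt{34}$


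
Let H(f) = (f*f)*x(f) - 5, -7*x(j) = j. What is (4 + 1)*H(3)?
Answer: -310/7 ≈ -44.286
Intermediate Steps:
x(j) = -j/7
H(f) = -5 - f**3/7 (H(f) = (f*f)*(-f/7) - 5 = f**2*(-f/7) - 5 = -f**3/7 - 5 = -5 - f**3/7)
(4 + 1)*H(3) = (4 + 1)*(-5 - 1/7*3**3) = 5*(-5 - 1/7*27) = 5*(-5 - 27/7) = 5*(-62/7) = -310/7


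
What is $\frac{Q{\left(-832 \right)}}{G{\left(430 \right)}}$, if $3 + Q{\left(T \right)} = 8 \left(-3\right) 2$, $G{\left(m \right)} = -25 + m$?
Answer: $- \frac{17}{135} \approx -0.12593$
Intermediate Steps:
$Q{\left(T \right)} = -51$ ($Q{\left(T \right)} = -3 + 8 \left(-3\right) 2 = -3 - 48 = -51$)
$\frac{Q{\left(-832 \right)}}{G{\left(430 \right)}} = - \frac{51}{-25 + 430} = - \frac{51}{405} = \left(-51\right) \frac{1}{405} = - \frac{17}{135}$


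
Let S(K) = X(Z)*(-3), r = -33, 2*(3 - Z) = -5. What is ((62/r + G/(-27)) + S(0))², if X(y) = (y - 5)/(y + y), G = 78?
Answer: 942841/39204 ≈ 24.050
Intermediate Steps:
Z = 11/2 (Z = 3 - ½*(-5) = 3 + 5/2 = 11/2 ≈ 5.5000)
X(y) = (-5 + y)/(2*y) (X(y) = (-5 + y)/((2*y)) = (-5 + y)*(1/(2*y)) = (-5 + y)/(2*y))
S(K) = -3/22 (S(K) = ((-5 + 11/2)/(2*(11/2)))*(-3) = ((½)*(2/11)*(½))*(-3) = (1/22)*(-3) = -3/22)
((62/r + G/(-27)) + S(0))² = ((62/(-33) + 78/(-27)) - 3/22)² = ((62*(-1/33) + 78*(-1/27)) - 3/22)² = ((-62/33 - 26/9) - 3/22)² = (-472/99 - 3/22)² = (-971/198)² = 942841/39204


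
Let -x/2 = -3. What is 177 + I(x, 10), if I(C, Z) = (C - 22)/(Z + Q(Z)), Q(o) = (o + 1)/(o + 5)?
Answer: 28257/161 ≈ 175.51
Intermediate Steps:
x = 6 (x = -2*(-3) = 6)
Q(o) = (1 + o)/(5 + o)
I(C, Z) = (-22 + C)/(Z + (1 + Z)/(5 + Z)) (I(C, Z) = (C - 22)/(Z + (1 + Z)/(5 + Z)) = (-22 + C)/(Z + (1 + Z)/(5 + Z)))
177 + I(x, 10) = 177 + (-22 + 6)*(5 + 10)/(1 + 10 + 10*(5 + 10)) = 177 - 16*15/(1 + 10 + 10*15) = 177 - 16*15/(1 + 10 + 150) = 177 - 16*15/161 = 177 + (1/161)*(-16)*15 = 177 - 240/161 = 28257/161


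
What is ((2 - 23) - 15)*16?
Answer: -576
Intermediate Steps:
((2 - 23) - 15)*16 = (-21 - 15)*16 = -36*16 = -576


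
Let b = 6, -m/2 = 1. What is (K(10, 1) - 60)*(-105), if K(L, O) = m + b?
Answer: 5880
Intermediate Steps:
m = -2 (m = -2*1 = -2)
K(L, O) = 4 (K(L, O) = -2 + 6 = 4)
(K(10, 1) - 60)*(-105) = (4 - 60)*(-105) = -56*(-105) = 5880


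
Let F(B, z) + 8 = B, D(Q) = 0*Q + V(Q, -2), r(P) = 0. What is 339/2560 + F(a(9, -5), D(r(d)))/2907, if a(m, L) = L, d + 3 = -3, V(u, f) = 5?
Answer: 952193/7441920 ≈ 0.12795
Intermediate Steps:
d = -6 (d = -3 - 3 = -6)
D(Q) = 5 (D(Q) = 0*Q + 5 = 0 + 5 = 5)
F(B, z) = -8 + B
339/2560 + F(a(9, -5), D(r(d)))/2907 = 339/2560 + (-8 - 5)/2907 = 339*(1/2560) - 13*1/2907 = 339/2560 - 13/2907 = 952193/7441920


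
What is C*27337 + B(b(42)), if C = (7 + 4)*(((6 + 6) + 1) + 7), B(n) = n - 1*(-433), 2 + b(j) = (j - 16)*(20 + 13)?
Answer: 6015429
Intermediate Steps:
b(j) = -530 + 33*j (b(j) = -2 + (j - 16)*(20 + 13) = -2 + (-16 + j)*33 = -2 + (-528 + 33*j) = -530 + 33*j)
B(n) = 433 + n (B(n) = n + 433 = 433 + n)
C = 220 (C = 11*((12 + 1) + 7) = 11*(13 + 7) = 11*20 = 220)
C*27337 + B(b(42)) = 220*27337 + (433 + (-530 + 33*42)) = 6014140 + (433 + (-530 + 1386)) = 6014140 + (433 + 856) = 6014140 + 1289 = 6015429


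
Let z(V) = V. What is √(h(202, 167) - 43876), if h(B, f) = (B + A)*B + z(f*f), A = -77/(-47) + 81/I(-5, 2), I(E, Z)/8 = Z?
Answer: 7*√18876986/188 ≈ 161.77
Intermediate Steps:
I(E, Z) = 8*Z
A = 5039/752 (A = -77/(-47) + 81/((8*2)) = -77*(-1/47) + 81/16 = 77/47 + 81*(1/16) = 77/47 + 81/16 = 5039/752 ≈ 6.7008)
h(B, f) = f² + B*(5039/752 + B) (h(B, f) = (B + 5039/752)*B + f*f = (5039/752 + B)*B + f² = B*(5039/752 + B) + f² = f² + B*(5039/752 + B))
√(h(202, 167) - 43876) = √((202² + 167² + (5039/752)*202) - 43876) = √((40804 + 27889 + 508939/376) - 43876) = √(26337507/376 - 43876) = √(9840131/376) = 7*√18876986/188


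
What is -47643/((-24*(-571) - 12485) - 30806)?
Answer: 47643/29587 ≈ 1.6103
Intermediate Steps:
-47643/((-24*(-571) - 12485) - 30806) = -47643/((13704 - 12485) - 30806) = -47643/(1219 - 30806) = -47643/(-29587) = -47643*(-1/29587) = 47643/29587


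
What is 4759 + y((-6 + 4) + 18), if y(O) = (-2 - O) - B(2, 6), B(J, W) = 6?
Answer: 4735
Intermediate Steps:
y(O) = -8 - O (y(O) = (-2 - O) - 1*6 = (-2 - O) - 6 = -8 - O)
4759 + y((-6 + 4) + 18) = 4759 + (-8 - ((-6 + 4) + 18)) = 4759 + (-8 - (-2 + 18)) = 4759 + (-8 - 1*16) = 4759 + (-8 - 16) = 4759 - 24 = 4735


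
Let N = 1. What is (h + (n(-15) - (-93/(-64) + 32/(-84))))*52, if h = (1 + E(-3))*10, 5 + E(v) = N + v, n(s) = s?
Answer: -1329133/336 ≈ -3955.8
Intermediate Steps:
E(v) = -4 + v (E(v) = -5 + (1 + v) = -4 + v)
h = -60 (h = (1 + (-4 - 3))*10 = (1 - 7)*10 = -6*10 = -60)
(h + (n(-15) - (-93/(-64) + 32/(-84))))*52 = (-60 + (-15 - (-93/(-64) + 32/(-84))))*52 = (-60 + (-15 - (-93*(-1/64) + 32*(-1/84))))*52 = (-60 + (-15 - (93/64 - 8/21)))*52 = (-60 + (-15 - 1*1441/1344))*52 = (-60 + (-15 - 1441/1344))*52 = (-60 - 21601/1344)*52 = -102241/1344*52 = -1329133/336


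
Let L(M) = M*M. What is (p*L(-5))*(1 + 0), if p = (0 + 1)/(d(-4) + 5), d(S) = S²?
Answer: 25/21 ≈ 1.1905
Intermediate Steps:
L(M) = M²
p = 1/21 (p = (0 + 1)/((-4)² + 5) = 1/(16 + 5) = 1/21 ≈ 0.047619)
(p*L(-5))*(1 + 0) = ((1/21)*(-5)²)*(1 + 0) = ((1/21)*25)*1 = (25/21)*1 = 25/21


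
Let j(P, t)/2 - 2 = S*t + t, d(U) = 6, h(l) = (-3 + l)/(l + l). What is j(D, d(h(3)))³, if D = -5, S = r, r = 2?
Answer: 64000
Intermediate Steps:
h(l) = (-3 + l)/(2*l) (h(l) = (-3 + l)/((2*l)) = (-3 + l)*(1/(2*l)) = (-3 + l)/(2*l))
S = 2
j(P, t) = 4 + 6*t (j(P, t) = 4 + 2*(2*t + t) = 4 + 2*(3*t) = 4 + 6*t)
j(D, d(h(3)))³ = (4 + 6*6)³ = (4 + 36)³ = 40³ = 64000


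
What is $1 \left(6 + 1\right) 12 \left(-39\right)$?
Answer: $-3276$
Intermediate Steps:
$1 \left(6 + 1\right) 12 \left(-39\right) = 1 \cdot 7 \cdot 12 \left(-39\right) = 7 \cdot 12 \left(-39\right) = 84 \left(-39\right) = -3276$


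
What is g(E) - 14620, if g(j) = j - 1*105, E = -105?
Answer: -14830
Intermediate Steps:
g(j) = -105 + j (g(j) = j - 105 = -105 + j)
g(E) - 14620 = (-105 - 105) - 14620 = -210 - 14620 = -14830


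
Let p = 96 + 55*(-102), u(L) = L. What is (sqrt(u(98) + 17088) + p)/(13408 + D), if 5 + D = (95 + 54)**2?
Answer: -919/5934 + sqrt(17186)/35604 ≈ -0.15119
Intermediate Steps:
D = 22196 (D = -5 + (95 + 54)**2 = -5 + 149**2 = -5 + 22201 = 22196)
p = -5514 (p = 96 - 5610 = -5514)
(sqrt(u(98) + 17088) + p)/(13408 + D) = (sqrt(98 + 17088) - 5514)/(13408 + 22196) = (sqrt(17186) - 5514)/35604 = (-5514 + sqrt(17186))*(1/35604) = -919/5934 + sqrt(17186)/35604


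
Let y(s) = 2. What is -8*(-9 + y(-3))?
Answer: 56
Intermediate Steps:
-8*(-9 + y(-3)) = -8*(-9 + 2) = -8*(-7) = 56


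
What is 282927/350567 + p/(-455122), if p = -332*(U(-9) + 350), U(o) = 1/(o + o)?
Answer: 762730746662/717978393783 ≈ 1.0623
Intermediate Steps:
U(o) = 1/(2*o)
p = -1045634/9 (p = -332*((½)/(-9) + 350) = -332*((½)*(-⅑) + 350) = -332*(-1/18 + 350) = -332*6299/18 = -1045634/9 ≈ -1.1618e+5)
282927/350567 + p/(-455122) = 282927/350567 - 1045634/9/(-455122) = 282927*(1/350567) - 1045634/9*(-1/455122) = 282927/350567 + 522817/2048049 = 762730746662/717978393783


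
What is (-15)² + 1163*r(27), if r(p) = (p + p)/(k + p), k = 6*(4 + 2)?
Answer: 8553/7 ≈ 1221.9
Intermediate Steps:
k = 36 (k = 6*6 = 36)
r(p) = 2*p/(36 + p) (r(p) = (p + p)/(36 + p) = (2*p)/(36 + p) = 2*p/(36 + p))
(-15)² + 1163*r(27) = (-15)² + 1163*(2*27/(36 + 27)) = 225 + 1163*(2*27/63) = 225 + 1163*(2*27*(1/63)) = 225 + 1163*(6/7) = 225 + 6978/7 = 8553/7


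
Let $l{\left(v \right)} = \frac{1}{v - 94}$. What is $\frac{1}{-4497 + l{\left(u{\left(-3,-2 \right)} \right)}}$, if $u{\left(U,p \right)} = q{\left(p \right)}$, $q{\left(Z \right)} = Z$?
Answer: $- \frac{96}{431713} \approx -0.00022237$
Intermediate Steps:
$u{\left(U,p \right)} = p$
$l{\left(v \right)} = \frac{1}{-94 + v}$
$\frac{1}{-4497 + l{\left(u{\left(-3,-2 \right)} \right)}} = \frac{1}{-4497 + \frac{1}{-94 - 2}} = \frac{1}{-4497 + \frac{1}{-96}} = \frac{1}{-4497 - \frac{1}{96}} = \frac{1}{- \frac{431713}{96}} = - \frac{96}{431713}$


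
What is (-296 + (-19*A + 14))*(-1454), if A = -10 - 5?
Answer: -4362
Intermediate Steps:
A = -15
(-296 + (-19*A + 14))*(-1454) = (-296 + (-19*(-15) + 14))*(-1454) = (-296 + (285 + 14))*(-1454) = (-296 + 299)*(-1454) = 3*(-1454) = -4362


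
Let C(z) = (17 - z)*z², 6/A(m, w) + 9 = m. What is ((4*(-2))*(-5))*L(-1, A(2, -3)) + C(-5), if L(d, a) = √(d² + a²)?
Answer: 550 + 40*√85/7 ≈ 602.68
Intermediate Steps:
A(m, w) = 6/(-9 + m)
C(z) = z²*(17 - z)
L(d, a) = √(a² + d²)
((4*(-2))*(-5))*L(-1, A(2, -3)) + C(-5) = ((4*(-2))*(-5))*√((6/(-9 + 2))² + (-1)²) + (-5)²*(17 - 1*(-5)) = (-8*(-5))*√((6/(-7))² + 1) + 25*(17 + 5) = 40*√((6*(-⅐))² + 1) + 25*22 = 40*√((-6/7)² + 1) + 550 = 40*√(36/49 + 1) + 550 = 40*√(85/49) + 550 = 40*(√85/7) + 550 = 40*√85/7 + 550 = 550 + 40*√85/7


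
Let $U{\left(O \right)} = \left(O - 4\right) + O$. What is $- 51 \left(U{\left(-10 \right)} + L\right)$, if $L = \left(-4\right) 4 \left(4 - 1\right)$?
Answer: $3672$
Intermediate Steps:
$U{\left(O \right)} = -4 + 2 O$ ($U{\left(O \right)} = \left(-4 + O\right) + O = -4 + 2 O$)
$L = -48$ ($L = \left(-16\right) 3 = -48$)
$- 51 \left(U{\left(-10 \right)} + L\right) = - 51 \left(\left(-4 + 2 \left(-10\right)\right) - 48\right) = - 51 \left(\left(-4 - 20\right) - 48\right) = - 51 \left(-24 - 48\right) = \left(-51\right) \left(-72\right) = 3672$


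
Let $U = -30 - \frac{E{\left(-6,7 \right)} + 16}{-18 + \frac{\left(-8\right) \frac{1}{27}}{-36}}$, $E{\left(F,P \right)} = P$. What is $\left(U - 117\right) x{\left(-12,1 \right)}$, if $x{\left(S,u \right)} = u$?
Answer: $- \frac{637095}{4372} \approx -145.72$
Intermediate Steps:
$U = - \frac{125571}{4372}$ ($U = -30 - \frac{7 + 16}{-18 + \frac{\left(-8\right) \frac{1}{27}}{-36}} = -30 - \frac{23}{-18 + \left(-8\right) \frac{1}{27} \left(- \frac{1}{36}\right)} = -30 - \frac{23}{-18 - - \frac{2}{243}} = -30 - \frac{23}{-18 + \frac{2}{243}} = -30 - \frac{23}{- \frac{4372}{243}} = -30 - 23 \left(- \frac{243}{4372}\right) = -30 - - \frac{5589}{4372} = -30 + \frac{5589}{4372} = - \frac{125571}{4372} \approx -28.722$)
$\left(U - 117\right) x{\left(-12,1 \right)} = \left(- \frac{125571}{4372} - 117\right) 1 = \left(- \frac{637095}{4372}\right) 1 = - \frac{637095}{4372}$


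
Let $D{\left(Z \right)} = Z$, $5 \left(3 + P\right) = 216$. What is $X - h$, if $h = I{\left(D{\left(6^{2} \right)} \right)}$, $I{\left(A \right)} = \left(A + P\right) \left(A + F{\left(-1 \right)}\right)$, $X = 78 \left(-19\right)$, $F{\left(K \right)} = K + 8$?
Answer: $- \frac{23793}{5} \approx -4758.6$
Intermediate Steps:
$P = \frac{201}{5}$ ($P = -3 + \frac{1}{5} \cdot 216 = -3 + \frac{216}{5} = \frac{201}{5} \approx 40.2$)
$F{\left(K \right)} = 8 + K$
$X = -1482$
$I{\left(A \right)} = \left(7 + A\right) \left(\frac{201}{5} + A\right)$ ($I{\left(A \right)} = \left(A + \frac{201}{5}\right) \left(A + \left(8 - 1\right)\right) = \left(\frac{201}{5} + A\right) \left(A + 7\right) = \left(\frac{201}{5} + A\right) \left(7 + A\right) = \left(7 + A\right) \left(\frac{201}{5} + A\right)$)
$h = \frac{16383}{5}$ ($h = \frac{1407}{5} + \left(6^{2}\right)^{2} + \frac{236 \cdot 6^{2}}{5} = \frac{1407}{5} + 36^{2} + \frac{236}{5} \cdot 36 = \frac{1407}{5} + 1296 + \frac{8496}{5} = \frac{16383}{5} \approx 3276.6$)
$X - h = -1482 - \frac{16383}{5} = - \frac{23793}{5}$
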